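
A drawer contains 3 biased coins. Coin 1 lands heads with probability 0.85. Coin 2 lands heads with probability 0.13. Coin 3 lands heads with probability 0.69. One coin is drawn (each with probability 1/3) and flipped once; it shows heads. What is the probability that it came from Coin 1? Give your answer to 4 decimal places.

P(heads|C1) = 0.85; P(heads|C2) = 0.13; P(heads|C3) = 0.69.
Prior × likelihood for each source: 0.333333·0.85=0.2833, 0.333333·0.13=0.04333, 0.333333·0.69=0.2300. Summing gives P(heads) = 0.55667.
P(Coin 1 | heads) = 0.2833 / 0.55667 = 0.5090.

Posterior probability ≈ 0.5090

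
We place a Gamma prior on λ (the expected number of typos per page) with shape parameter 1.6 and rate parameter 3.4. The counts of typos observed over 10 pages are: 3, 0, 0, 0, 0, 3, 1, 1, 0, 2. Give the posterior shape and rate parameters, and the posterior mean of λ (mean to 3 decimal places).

Posterior: Gamma(shape=11.6, rate=13.4); mean ≈ 0.866

Total count ∑xᵢ = 10 over n = 10 pages.
Gamma is conjugate to the Poisson likelihood: posterior is Gamma(shape = 1.6+10 = 11.6, rate = 3.4+10 = 13.4).
Posterior mean = shape/rate = 11.6/13.4 = 0.866.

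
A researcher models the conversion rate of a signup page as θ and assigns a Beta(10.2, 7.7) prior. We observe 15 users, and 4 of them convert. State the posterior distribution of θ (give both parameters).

Observing 4 successes and 11 failures updates Beta(10.2, 7.7) by adding the success and failure counts to the two shape parameters: α = 10.2+4 = 14.2, β = 7.7+11 = 18.7.

Posterior: Beta(14.2, 18.7)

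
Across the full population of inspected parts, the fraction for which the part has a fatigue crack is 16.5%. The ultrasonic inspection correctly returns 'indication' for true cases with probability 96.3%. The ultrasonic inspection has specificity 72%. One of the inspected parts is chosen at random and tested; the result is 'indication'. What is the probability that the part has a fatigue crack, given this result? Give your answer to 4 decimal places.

P(H | E) ≈ 0.4046

Write H for 'the part has a fatigue crack'. Prior odds H:¬H = 0.165/0.835 = 0.19760. For the 'indication' outcome, the likelihood ratio is 0.963/0.28 = 3.4393.
Posterior odds = 0.19760 × 3.4393 = 0.67962, so P(H|E) = 0.67962/(1+0.67962) = 0.4046.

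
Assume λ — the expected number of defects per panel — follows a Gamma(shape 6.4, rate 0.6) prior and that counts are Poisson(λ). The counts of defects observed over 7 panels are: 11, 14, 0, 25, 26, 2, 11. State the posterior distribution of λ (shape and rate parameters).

The Poisson likelihood adds the total count to the shape and the number of exposure periods to the rate. Here ∑xᵢ = 89 and n = 7, so shape 6.4→95.4 and rate 0.6→7.6.

Posterior: Gamma(shape=95.4, rate=7.6)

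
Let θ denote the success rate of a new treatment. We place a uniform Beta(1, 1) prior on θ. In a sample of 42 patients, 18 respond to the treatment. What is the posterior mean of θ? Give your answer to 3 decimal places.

Posterior mean ≈ 0.432

Observing 18 successes and 24 failures updates Beta(1, 1) by adding the success and failure counts to the two shape parameters: α = 1+18 = 19, β = 1+24 = 25.
E[θ | data] = 19/(19+25) = 0.432.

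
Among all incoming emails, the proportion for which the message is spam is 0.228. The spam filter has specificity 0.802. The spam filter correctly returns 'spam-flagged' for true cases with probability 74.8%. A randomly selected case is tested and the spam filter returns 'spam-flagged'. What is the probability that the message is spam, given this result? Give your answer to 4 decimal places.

Let H be the event that the message is spam. P(H) = 0.228, so P(¬H) = 0.772. With E the 'spam-flagged' result, P(E|H) = 0.748 and P(E|¬H) = 0.198.
P(E) = 0.748·0.228 + 0.198·0.772 = 0.17054 + 0.15286 = 0.32340.
By Bayes' theorem, P(H|E) = 0.17054 / 0.32340 = 0.5273.

P(H | E) ≈ 0.5273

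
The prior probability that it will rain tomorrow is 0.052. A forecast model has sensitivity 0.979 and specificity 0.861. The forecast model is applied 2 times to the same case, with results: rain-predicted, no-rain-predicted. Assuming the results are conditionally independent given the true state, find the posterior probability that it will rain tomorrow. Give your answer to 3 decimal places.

Posterior P(H) ≈ 0.009

With H the event that it will rain tomorrow, the joint likelihood of the observed sequence is P(data|H) = 0.979·0.021 = 0.020559 and P(data|¬H) = 0.139·0.861 = 0.11968.
Bayes: P(H|data) = 0.052·0.020559 / (0.052·0.020559 + 0.948·0.11968) = 0.0010691/0.11452 = 0.0093.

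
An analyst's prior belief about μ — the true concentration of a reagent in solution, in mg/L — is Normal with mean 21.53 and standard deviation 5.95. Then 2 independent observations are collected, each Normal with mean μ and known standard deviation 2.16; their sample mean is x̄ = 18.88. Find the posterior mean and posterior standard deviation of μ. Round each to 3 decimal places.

Posterior mean ≈ 19.044; posterior SD ≈ 1.479

With known σ, the Normal prior is conjugate. Weight on the data is w = (n/σ²)/(n/σ² + 1/τ₀²) = 0.428669/(0.428669+0.0282466) = 0.93818.
Posterior mean = w·x̄ + (1−w)·μ₀ = 0.93818·18.88 + 0.061820·21.53 = 19.044. Posterior variance = 1/(0.428669+0.0282466) = 2.18859, so SD = 1.479.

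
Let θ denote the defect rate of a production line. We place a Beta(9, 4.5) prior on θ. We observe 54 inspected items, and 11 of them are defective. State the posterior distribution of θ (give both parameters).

Observing 11 successes and 43 failures updates Beta(9, 4.5) by adding the success and failure counts to the two shape parameters: α = 9+11 = 20, β = 4.5+43 = 47.5.

Posterior: Beta(20, 47.5)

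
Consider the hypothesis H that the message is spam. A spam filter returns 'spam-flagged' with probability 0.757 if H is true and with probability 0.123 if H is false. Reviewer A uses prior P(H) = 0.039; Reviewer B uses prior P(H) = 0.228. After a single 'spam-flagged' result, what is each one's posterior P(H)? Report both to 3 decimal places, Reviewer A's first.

Reviewer A: 0.200; Reviewer B: 0.645

P('+'|H) = 0.757, P('+'|¬H) = 0.123.
Reviewer A: numerator 0.757·0.039 = 0.029523; evidence = 0.029523+0.123·0.961 = 0.14773; posterior = 0.200.
Reviewer B: numerator 0.757·0.228 = 0.17260; evidence = 0.17260+0.123·0.772 = 0.26755; posterior = 0.645.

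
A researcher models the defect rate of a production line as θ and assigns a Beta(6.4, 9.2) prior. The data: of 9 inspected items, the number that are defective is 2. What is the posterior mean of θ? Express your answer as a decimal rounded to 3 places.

The binomial likelihood is conjugate to the Beta prior: with 2 successes and 7 failures, the posterior is Beta(6.4+2, 9.2+7) = Beta(8.4, 16.2).
Posterior mean = α/(α+β) = 8.4/24.6 = 0.341.

Posterior mean ≈ 0.341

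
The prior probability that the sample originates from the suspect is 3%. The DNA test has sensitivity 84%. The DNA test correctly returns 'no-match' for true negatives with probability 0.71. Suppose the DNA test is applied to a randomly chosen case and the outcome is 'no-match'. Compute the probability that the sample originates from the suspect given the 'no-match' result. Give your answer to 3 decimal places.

Write H for 'the sample originates from the suspect'. Prior odds H:¬H = 0.03/0.97 = 0.030928. For the 'no-match' outcome, the likelihood ratio is 0.16/0.71 = 0.22535.
Posterior odds = 0.030928 × 0.22535 = 0.0069697, so P(H|E) = 0.0069697/(1+0.0069697) = 0.007.

P(H | E) ≈ 0.007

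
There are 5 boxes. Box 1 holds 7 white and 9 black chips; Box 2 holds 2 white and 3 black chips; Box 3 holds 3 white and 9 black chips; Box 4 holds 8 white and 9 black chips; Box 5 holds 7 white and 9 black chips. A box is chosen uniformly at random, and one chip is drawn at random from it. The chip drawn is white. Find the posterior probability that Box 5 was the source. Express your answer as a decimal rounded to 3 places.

Tabulate prior·likelihood by source: [1] prior 0.2, lik 0.4375, product 0.08750; [2] prior 0.2, lik 0.4, product 0.08000; [3] prior 0.2, lik 0.25, product 0.05000; [4] prior 0.2, lik 0.4706, product 0.09412; [5] prior 0.2, lik 0.4375, product 0.08750.
Normalizing constant = 0.39912; the posterior for Box 5 is its product over the sum, 0.08750/0.39912 = 0.219.

Posterior probability ≈ 0.219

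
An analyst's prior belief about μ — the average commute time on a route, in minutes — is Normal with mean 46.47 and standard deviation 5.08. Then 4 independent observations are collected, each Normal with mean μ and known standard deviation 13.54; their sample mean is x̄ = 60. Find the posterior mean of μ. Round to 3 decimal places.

Prior precision 1/τ₀² = 1/5.08² = 0.0387501; data precision n/σ² = 4/13.54² = 0.0218184.
Posterior precision = 0.0387501 + 0.0218184 = 0.0605685.
Posterior mean = (0.0387501·46.47 + 0.0218184·60) / 0.0605685 = 51.344.

Posterior mean ≈ 51.344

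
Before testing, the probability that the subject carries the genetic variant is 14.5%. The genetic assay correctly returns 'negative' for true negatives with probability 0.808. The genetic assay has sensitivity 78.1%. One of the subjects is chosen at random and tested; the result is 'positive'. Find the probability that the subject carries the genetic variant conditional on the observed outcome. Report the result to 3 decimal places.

P(H | E) ≈ 0.408

Write H for 'the subject carries the genetic variant'. Prior odds H:¬H = 0.145/0.855 = 0.16959. For the 'positive' outcome, the likelihood ratio is 0.781/0.192 = 4.0677.
Posterior odds = 0.16959 × 4.0677 = 0.68985, so P(H|E) = 0.68985/(1+0.68985) = 0.408.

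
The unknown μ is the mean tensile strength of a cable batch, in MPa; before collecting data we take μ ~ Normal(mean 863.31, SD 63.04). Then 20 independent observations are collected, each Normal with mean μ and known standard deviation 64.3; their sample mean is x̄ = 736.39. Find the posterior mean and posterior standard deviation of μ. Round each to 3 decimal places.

Prior precision 1/τ₀² = 1/63.04² = 0.00025163; data precision n/σ² = 20/64.3² = 0.00483736.
Posterior precision = 0.00025163 + 0.00483736 = 0.00508899, giving posterior SD = 1/√0.00508899 = 14.018.
Posterior mean = (0.00025163·863.31 + 0.00483736·736.39) / 0.00508899 = 742.666.

Posterior mean ≈ 742.666; posterior SD ≈ 14.018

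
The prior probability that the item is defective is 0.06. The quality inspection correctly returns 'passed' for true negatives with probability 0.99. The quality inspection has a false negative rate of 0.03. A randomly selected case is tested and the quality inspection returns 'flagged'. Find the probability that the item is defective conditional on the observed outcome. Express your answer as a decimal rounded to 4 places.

Write H for 'the item is defective'. Prior odds H:¬H = 0.06/0.94 = 0.063830. For the 'flagged' outcome, the likelihood ratio is 0.97/0.01 = 97.000.
Posterior odds = 0.063830 × 97.000 = 6.1915, so P(H|E) = 6.1915/(1+6.1915) = 0.8609.

P(H | E) ≈ 0.8609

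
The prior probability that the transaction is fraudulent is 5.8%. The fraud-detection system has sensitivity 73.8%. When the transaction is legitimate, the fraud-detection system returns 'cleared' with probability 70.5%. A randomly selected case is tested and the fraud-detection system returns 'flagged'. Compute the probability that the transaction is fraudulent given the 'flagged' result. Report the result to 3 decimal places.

Let H be the event that the transaction is fraudulent. P(H) = 0.058, so P(¬H) = 0.942. With E the 'flagged' result, P(E|H) = 0.738 and P(E|¬H) = 0.295.
P(E) = 0.738·0.058 + 0.295·0.942 = 0.042804 + 0.27789 = 0.32069.
By Bayes' theorem, P(H|E) = 0.042804 / 0.32069 = 0.133.

P(H | E) ≈ 0.133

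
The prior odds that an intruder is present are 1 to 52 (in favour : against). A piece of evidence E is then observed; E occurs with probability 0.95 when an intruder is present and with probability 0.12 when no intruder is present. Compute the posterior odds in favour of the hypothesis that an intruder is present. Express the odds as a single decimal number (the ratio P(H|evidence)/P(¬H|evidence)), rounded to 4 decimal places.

Posterior odds ≈ 0.1522

Prior odds = 1/52 = 0.019231.
Likelihood ratio for E = 0.95/0.12 = 7.9167.
Posterior odds = prior odds × LR = 0.15224.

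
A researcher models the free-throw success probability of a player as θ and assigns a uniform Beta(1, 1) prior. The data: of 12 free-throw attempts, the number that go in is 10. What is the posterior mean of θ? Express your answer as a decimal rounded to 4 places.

Observing 10 successes and 2 failures updates Beta(1, 1) by adding the success and failure counts to the two shape parameters: α = 1+10 = 11, β = 1+2 = 3.
E[θ | data] = 11/(11+3) = 0.7857.

Posterior mean ≈ 0.7857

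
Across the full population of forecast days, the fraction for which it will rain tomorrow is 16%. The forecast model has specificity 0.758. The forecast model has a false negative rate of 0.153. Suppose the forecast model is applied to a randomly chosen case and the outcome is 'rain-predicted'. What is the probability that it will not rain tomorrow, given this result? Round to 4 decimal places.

P(¬H | E) ≈ 0.6000

Let H be the event that it will rain tomorrow. P(H) = 0.16, so P(¬H) = 0.84. With E the 'rain-predicted' result, P(E|H) = 0.847 and P(E|¬H) = 0.242.
P(E) = 0.847·0.16 + 0.242·0.84 = 0.13552 + 0.20328 = 0.33880.
By Bayes' theorem, P(H|E) = 0.13552 / 0.33880 = 0.4000. Hence P(¬H|E) = 1 − 0.4000 = 0.6000.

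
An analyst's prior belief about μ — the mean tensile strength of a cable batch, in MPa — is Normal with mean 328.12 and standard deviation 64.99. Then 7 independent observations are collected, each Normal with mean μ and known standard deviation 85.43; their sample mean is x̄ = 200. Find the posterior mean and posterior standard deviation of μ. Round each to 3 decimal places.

Posterior mean ≈ 225.365; posterior SD ≈ 28.917

With known σ, the Normal prior is conjugate. Weight on the data is w = (n/σ²)/(n/σ² + 1/τ₀²) = 0.00095913/(0.00095913+0.00023676) = 0.80202.
Posterior mean = w·x̄ + (1−w)·μ₀ = 0.80202·200 + 0.19798·328.12 = 225.365. Posterior variance = 1/(0.00095913+0.00023676) = 836.198, so SD = 28.917.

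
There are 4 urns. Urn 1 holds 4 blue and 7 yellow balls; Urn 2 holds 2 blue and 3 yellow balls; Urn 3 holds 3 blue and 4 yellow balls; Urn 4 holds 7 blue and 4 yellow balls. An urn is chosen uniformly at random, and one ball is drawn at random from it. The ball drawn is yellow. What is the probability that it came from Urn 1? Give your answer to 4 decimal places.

Tabulate prior·likelihood by source: [1] prior 0.25, lik 0.6364, product 0.1591; [2] prior 0.25, lik 0.6, product 0.1500; [3] prior 0.25, lik 0.5714, product 0.1429; [4] prior 0.25, lik 0.3636, product 0.09091.
Normalizing constant = 0.54286; the posterior for Urn 1 is its product over the sum, 0.1591/0.54286 = 0.2931.

Posterior probability ≈ 0.2931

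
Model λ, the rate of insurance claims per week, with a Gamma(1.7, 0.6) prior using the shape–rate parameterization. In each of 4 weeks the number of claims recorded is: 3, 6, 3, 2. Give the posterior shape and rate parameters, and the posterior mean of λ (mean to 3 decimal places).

Total count ∑xᵢ = 14 over n = 4 weeks.
Gamma is conjugate to the Poisson likelihood: posterior is Gamma(shape = 1.7+14 = 15.7, rate = 0.6+4 = 4.6).
Posterior mean = shape/rate = 15.7/4.6 = 3.413.

Posterior: Gamma(shape=15.7, rate=4.6); mean ≈ 3.413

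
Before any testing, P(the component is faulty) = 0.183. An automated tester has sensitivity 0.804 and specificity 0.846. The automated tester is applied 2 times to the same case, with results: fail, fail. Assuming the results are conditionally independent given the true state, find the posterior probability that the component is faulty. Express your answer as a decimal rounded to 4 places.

Posterior P(H) ≈ 0.8593

With H the event that the component is faulty, the joint likelihood of the observed sequence is P(data|H) = 0.804·0.804 = 0.64642 and P(data|¬H) = 0.154·0.154 = 0.023716.
Bayes: P(H|data) = 0.183·0.64642 / (0.183·0.64642 + 0.817·0.023716) = 0.11829/0.13767 = 0.8593.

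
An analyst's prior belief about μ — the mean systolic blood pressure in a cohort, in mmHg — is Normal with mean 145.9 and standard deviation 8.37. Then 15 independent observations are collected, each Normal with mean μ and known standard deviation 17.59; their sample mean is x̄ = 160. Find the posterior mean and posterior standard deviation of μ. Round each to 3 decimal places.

Posterior mean ≈ 156.793; posterior SD ≈ 3.992

Prior precision 1/τ₀² = 1/8.37² = 0.0142741; data precision n/σ² = 15/17.59² = 0.0484797.
Posterior precision = 0.0142741 + 0.0484797 = 0.0627538, giving posterior SD = 1/√0.0627538 = 3.992.
Posterior mean = (0.0142741·145.9 + 0.0484797·160) / 0.0627538 = 156.793.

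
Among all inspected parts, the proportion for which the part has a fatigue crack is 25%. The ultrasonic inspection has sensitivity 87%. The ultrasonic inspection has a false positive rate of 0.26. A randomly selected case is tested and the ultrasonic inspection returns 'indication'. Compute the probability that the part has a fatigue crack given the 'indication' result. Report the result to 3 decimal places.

P(H | E) ≈ 0.527

Write H for 'the part has a fatigue crack'. Prior odds H:¬H = 0.25/0.75 = 0.33333. For the 'indication' outcome, the likelihood ratio is 0.87/0.26 = 3.3462.
Posterior odds = 0.33333 × 3.3462 = 1.1154, so P(H|E) = 1.1154/(1+1.1154) = 0.527.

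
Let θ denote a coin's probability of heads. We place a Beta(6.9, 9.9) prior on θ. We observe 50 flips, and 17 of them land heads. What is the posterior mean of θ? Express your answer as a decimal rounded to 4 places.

Posterior mean ≈ 0.3578

The binomial likelihood is conjugate to the Beta prior: with 17 successes and 33 failures, the posterior is Beta(6.9+17, 9.9+33) = Beta(23.9, 42.9).
E[θ | data] = 23.9/(23.9+42.9) = 0.3578.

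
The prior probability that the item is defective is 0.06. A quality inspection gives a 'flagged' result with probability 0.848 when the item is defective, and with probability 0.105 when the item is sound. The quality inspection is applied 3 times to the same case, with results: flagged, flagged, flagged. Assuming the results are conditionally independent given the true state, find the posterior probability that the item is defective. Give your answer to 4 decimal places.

Posterior P(H) ≈ 0.9711

Let H be the event that the item is defective; start with P(H) = 0.06. P('flagged'|H) = 0.848, P('flagged'|¬H) = 0.105.
Update on result 1 ('flagged'): P(H) ← 0.848·0.0600 / (0.848·0.0600 + 0.105·0.9400) = 0.050880/0.14958 = 0.3402.
Update on result 2 ('flagged'): P(H) ← 0.848·0.3402 / (0.848·0.3402 + 0.105·0.6598) = 0.28845/0.35773 = 0.8063.
Update on result 3 ('flagged'): P(H) ← 0.848·0.8063 / (0.848·0.8063 + 0.105·0.1937) = 0.68376/0.70410 = 0.9711.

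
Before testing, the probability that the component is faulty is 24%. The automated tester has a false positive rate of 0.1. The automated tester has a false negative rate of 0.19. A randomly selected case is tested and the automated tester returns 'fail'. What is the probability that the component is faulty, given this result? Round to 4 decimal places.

P(H | E) ≈ 0.7189

Let H be the event that the component is faulty. P(H) = 0.24, so P(¬H) = 0.76. With E the 'fail' result, P(E|H) = 0.81 and P(E|¬H) = 0.1.
P(E) = 0.81·0.24 + 0.1·0.76 = 0.19440 + 0.076000 = 0.27040.
By Bayes' theorem, P(H|E) = 0.19440 / 0.27040 = 0.7189.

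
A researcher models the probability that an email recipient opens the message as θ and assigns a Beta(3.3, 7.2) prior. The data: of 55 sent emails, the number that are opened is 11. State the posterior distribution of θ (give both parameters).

Posterior: Beta(14.3, 51.2)

Observing 11 successes and 44 failures updates Beta(3.3, 7.2) by adding the success and failure counts to the two shape parameters: α = 3.3+11 = 14.3, β = 7.2+44 = 51.2.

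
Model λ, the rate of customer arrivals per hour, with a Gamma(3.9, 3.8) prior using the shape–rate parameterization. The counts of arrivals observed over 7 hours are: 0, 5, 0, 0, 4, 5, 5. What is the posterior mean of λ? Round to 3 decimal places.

The Poisson likelihood adds the total count to the shape and the number of exposure periods to the rate. Here ∑xᵢ = 19 and n = 7, so shape 3.9→22.9 and rate 3.8→10.8.
E[λ | data] = 22.9/10.8 = 2.120.

Posterior mean ≈ 2.120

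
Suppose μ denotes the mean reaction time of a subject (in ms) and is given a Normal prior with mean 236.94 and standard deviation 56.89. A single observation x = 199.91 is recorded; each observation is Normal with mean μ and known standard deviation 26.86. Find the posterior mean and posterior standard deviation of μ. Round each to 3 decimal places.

With known σ, the Normal prior is conjugate. Weight on the data is w = (n/σ²)/(n/σ² + 1/τ₀²) = 0.00138608/(0.00138608+0.00030898) = 0.81772.
Posterior mean = w·x̄ + (1−w)·μ₀ = 0.81772·199.91 + 0.18228·236.94 = 206.660. Posterior variance = 1/(0.00138608+0.00030898) = 589.951, so SD = 24.289.

Posterior mean ≈ 206.660; posterior SD ≈ 24.289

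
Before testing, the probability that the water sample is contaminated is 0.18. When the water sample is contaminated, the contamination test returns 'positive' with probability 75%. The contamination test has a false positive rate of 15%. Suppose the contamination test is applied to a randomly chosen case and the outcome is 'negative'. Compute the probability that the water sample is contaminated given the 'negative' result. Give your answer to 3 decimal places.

P(H | E) ≈ 0.061

Let H be the event that the water sample is contaminated. P(H) = 0.18, so P(¬H) = 0.82. With E the 'negative' result, P(E|H) = 0.25 and P(E|¬H) = 0.85.
P(E) = 0.25·0.18 + 0.85·0.82 = 0.045000 + 0.69700 = 0.74200.
By Bayes' theorem, P(H|E) = 0.045000 / 0.74200 = 0.061.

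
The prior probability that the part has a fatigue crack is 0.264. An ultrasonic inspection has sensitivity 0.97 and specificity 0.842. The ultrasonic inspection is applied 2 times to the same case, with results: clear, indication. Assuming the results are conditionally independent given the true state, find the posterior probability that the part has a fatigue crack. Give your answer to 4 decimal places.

Posterior P(H) ≈ 0.0728

With H the event that the part has a fatigue crack, the joint likelihood of the observed sequence is P(data|H) = 0.03·0.97 = 0.029100 and P(data|¬H) = 0.842·0.158 = 0.13304.
Bayes: P(H|data) = 0.264·0.029100 / (0.264·0.029100 + 0.736·0.13304) = 0.0076824/0.10560 = 0.0728.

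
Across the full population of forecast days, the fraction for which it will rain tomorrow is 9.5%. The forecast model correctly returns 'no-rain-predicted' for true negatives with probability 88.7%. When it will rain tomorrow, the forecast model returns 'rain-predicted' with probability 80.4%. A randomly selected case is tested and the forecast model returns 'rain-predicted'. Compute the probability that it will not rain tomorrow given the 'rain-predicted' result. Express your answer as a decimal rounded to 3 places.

P(¬H | E) ≈ 0.572

Let H be the event that it will rain tomorrow. P(H) = 0.095, so P(¬H) = 0.905. With E the 'rain-predicted' result, P(E|H) = 0.804 and P(E|¬H) = 0.113.
P(E) = 0.804·0.095 + 0.113·0.905 = 0.076380 + 0.10227 = 0.17864.
By Bayes' theorem, P(H|E) = 0.076380 / 0.17864 = 0.428. Hence P(¬H|E) = 1 − 0.428 = 0.572.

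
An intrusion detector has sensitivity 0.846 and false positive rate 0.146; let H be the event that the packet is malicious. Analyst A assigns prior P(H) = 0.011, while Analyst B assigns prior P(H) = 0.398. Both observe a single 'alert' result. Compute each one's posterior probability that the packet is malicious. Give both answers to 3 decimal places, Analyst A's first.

Analyst A: 0.061; Analyst B: 0.793

P('+'|H) = 0.846, P('+'|¬H) = 0.146.
Analyst A: numerator 0.846·0.011 = 0.0093060; evidence = 0.0093060+0.146·0.989 = 0.15370; posterior = 0.061.
Analyst B: numerator 0.846·0.398 = 0.33671; evidence = 0.33671+0.146·0.602 = 0.42460; posterior = 0.793.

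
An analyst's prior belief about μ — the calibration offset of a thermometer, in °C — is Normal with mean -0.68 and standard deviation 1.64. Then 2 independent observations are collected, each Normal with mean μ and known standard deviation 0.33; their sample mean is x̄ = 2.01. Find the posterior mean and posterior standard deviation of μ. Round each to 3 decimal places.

Posterior mean ≈ 1.957; posterior SD ≈ 0.231

Prior precision 1/τ₀² = 1/1.64² = 0.371802; data precision n/σ² = 2/0.33² = 18.3655.
Posterior precision = 0.371802 + 18.3655 = 18.7373, giving posterior SD = 1/√18.7373 = 0.231.
Posterior mean = (0.371802·-0.68 + 18.3655·2.01) / 18.7373 = 1.957.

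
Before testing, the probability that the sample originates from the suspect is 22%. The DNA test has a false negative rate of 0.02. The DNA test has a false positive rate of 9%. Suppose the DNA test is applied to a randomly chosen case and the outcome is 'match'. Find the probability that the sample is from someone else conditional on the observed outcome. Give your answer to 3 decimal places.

Write H for 'the sample originates from the suspect'. Prior odds H:¬H = 0.22/0.78 = 0.28205. For the 'match' outcome, the likelihood ratio is 0.98/0.09 = 10.889.
Posterior odds = 0.28205 × 10.889 = 3.0712, so P(H|E) = 3.0712/(1+3.0712) = 0.754. Then P(¬H|E) = 1 − 0.754 = 0.246.

P(¬H | E) ≈ 0.246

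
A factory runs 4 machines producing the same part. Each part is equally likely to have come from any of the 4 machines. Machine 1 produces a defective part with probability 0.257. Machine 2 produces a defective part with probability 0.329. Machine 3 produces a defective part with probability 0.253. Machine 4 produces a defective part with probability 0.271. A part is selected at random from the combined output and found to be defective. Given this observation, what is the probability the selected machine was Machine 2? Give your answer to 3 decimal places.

Posterior probability ≈ 0.296

Tabulate prior·likelihood by source: [1] prior 0.25, lik 0.257, product 0.06425; [2] prior 0.25, lik 0.329, product 0.08225; [3] prior 0.25, lik 0.253, product 0.06325; [4] prior 0.25, lik 0.271, product 0.06775.
Normalizing constant = 0.27750; the posterior for Machine 2 is its product over the sum, 0.08225/0.27750 = 0.296.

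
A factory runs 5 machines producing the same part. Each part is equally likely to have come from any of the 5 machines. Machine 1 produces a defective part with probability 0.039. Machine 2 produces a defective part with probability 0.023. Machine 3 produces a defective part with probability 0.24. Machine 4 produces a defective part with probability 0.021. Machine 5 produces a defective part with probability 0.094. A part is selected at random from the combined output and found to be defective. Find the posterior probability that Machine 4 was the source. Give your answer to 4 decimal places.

P(defective|M1) = 0.039; P(defective|M2) = 0.023; P(defective|M3) = 0.24; P(defective|M4) = 0.021; P(defective|M5) = 0.094.
Prior × likelihood for each source: 0.2·0.039=0.007800, 0.2·0.023=0.004600, 0.2·0.24=0.04800, 0.2·0.021=0.004200, 0.2·0.094=0.01880. Summing gives P(defective) = 0.083400.
P(Machine 4 | defective) = 0.004200 / 0.083400 = 0.0504.

Posterior probability ≈ 0.0504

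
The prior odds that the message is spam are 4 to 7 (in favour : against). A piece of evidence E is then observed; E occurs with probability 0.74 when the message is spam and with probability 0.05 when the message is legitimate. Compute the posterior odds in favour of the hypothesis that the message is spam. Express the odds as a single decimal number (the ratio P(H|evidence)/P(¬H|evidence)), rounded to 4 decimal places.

Prior odds = 4/7 = 0.57143.
Likelihood ratio for E = 0.74/0.05 = 14.800.
Posterior odds = prior odds × LR = 8.4571.

Posterior odds ≈ 8.4571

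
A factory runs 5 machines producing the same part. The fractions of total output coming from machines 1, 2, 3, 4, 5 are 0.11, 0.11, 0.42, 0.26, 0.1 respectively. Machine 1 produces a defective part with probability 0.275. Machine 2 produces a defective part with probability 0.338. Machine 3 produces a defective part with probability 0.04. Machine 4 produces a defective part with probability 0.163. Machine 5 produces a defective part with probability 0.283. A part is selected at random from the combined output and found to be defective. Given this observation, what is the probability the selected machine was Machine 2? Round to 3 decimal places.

P(defective|M1) = 0.275; P(defective|M2) = 0.338; P(defective|M3) = 0.04; P(defective|M4) = 0.163; P(defective|M5) = 0.283.
Prior × likelihood for each source: 0.11·0.275=0.03025, 0.11·0.338=0.03718, 0.42·0.04=0.01680, 0.26·0.163=0.04238, 0.1·0.283=0.02830. Summing gives P(defective) = 0.15491.
P(Machine 2 | defective) = 0.03718 / 0.15491 = 0.240.

Posterior probability ≈ 0.240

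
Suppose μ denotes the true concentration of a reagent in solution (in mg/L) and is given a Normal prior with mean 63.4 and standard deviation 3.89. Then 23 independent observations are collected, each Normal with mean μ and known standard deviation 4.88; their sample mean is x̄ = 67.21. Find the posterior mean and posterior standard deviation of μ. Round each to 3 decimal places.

With known σ, the Normal prior is conjugate. Weight on the data is w = (n/σ²)/(n/σ² + 1/τ₀²) = 0.965802/(0.965802+0.0660847) = 0.93596.
Posterior mean = w·x̄ + (1−w)·μ₀ = 0.93596·67.21 + 0.064043·63.4 = 66.966. Posterior variance = 1/(0.965802+0.0660847) = 0.969098, so SD = 0.984.

Posterior mean ≈ 66.966; posterior SD ≈ 0.984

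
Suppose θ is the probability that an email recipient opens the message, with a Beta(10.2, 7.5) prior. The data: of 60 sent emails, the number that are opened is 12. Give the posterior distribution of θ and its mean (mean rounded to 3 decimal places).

The binomial likelihood is conjugate to the Beta prior: with 12 successes and 48 failures, the posterior is Beta(10.2+12, 7.5+48) = Beta(22.2, 55.5).
E[θ | data] = 22.2/(22.2+55.5) = 0.286.

Posterior: Beta(22.2, 55.5); mean ≈ 0.286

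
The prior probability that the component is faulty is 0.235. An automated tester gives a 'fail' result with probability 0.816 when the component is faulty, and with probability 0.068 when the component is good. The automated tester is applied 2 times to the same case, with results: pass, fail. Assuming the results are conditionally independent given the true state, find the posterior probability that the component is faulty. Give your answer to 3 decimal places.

Posterior P(H) ≈ 0.421

Let H be the event that the component is faulty; start with P(H) = 0.235. P('fail'|H) = 0.816, P('fail'|¬H) = 0.068.
Update on result 1 ('pass'): P(H) ← 0.184·0.2350 / (0.184·0.2350 + 0.932·0.7650) = 0.043240/0.75622 = 0.0572.
Update on result 2 ('fail'): P(H) ← 0.816·0.0572 / (0.816·0.0572 + 0.068·0.9428) = 0.046658/0.11077 = 0.4212.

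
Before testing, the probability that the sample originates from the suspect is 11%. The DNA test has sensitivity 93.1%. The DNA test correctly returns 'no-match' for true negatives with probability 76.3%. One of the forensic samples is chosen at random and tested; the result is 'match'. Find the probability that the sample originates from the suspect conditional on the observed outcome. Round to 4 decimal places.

P(H | E) ≈ 0.3268

Write H for 'the sample originates from the suspect'. Prior odds H:¬H = 0.11/0.89 = 0.12360. For the 'match' outcome, the likelihood ratio is 0.931/0.237 = 3.9283.
Posterior odds = 0.12360 × 3.9283 = 0.48552, so P(H|E) = 0.48552/(1+0.48552) = 0.3268.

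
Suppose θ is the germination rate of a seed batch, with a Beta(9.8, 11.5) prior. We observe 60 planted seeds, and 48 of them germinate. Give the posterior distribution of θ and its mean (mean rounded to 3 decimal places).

Observing 48 successes and 12 failures updates Beta(9.8, 11.5) by adding the success and failure counts to the two shape parameters: α = 9.8+48 = 57.8, β = 11.5+12 = 23.5.
Posterior mean = α/(α+β) = 57.8/81.3 = 0.711.

Posterior: Beta(57.8, 23.5); mean ≈ 0.711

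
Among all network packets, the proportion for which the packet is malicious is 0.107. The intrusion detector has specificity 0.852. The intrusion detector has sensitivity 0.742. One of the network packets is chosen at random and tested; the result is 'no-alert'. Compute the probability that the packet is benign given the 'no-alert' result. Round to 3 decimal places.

P(¬H | E) ≈ 0.965

Write H for 'the packet is malicious'. Prior odds H:¬H = 0.107/0.893 = 0.11982. For the 'no-alert' outcome, the likelihood ratio is 0.258/0.852 = 0.30282.
Posterior odds = 0.11982 × 0.30282 = 0.036284, so P(H|E) = 0.036284/(1+0.036284) = 0.035. Then P(¬H|E) = 1 − 0.035 = 0.965.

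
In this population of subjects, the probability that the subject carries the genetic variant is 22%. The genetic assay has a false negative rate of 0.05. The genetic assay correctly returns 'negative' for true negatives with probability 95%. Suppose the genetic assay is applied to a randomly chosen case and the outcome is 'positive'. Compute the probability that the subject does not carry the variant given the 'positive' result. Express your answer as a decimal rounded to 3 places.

Let H be the event that the subject carries the genetic variant. P(H) = 0.22, so P(¬H) = 0.78. With E the 'positive' result, P(E|H) = 0.95 and P(E|¬H) = 0.05.
P(E) = 0.95·0.22 + 0.05·0.78 = 0.20900 + 0.039000 = 0.24800.
By Bayes' theorem, P(H|E) = 0.20900 / 0.24800 = 0.843. Hence P(¬H|E) = 1 − 0.843 = 0.157.

P(¬H | E) ≈ 0.157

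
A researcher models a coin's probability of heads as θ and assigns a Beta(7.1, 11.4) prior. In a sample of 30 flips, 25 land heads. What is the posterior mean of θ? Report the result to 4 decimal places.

Posterior mean ≈ 0.6619

The binomial likelihood is conjugate to the Beta prior: with 25 successes and 5 failures, the posterior is Beta(7.1+25, 11.4+5) = Beta(32.1, 16.4).
Posterior mean = α/(α+β) = 32.1/48.5 = 0.6619.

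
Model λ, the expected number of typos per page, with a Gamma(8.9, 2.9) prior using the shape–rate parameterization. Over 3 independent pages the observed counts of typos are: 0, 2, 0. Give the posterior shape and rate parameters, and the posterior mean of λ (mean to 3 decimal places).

The Poisson likelihood adds the total count to the shape and the number of exposure periods to the rate. Here ∑xᵢ = 2 and n = 3, so shape 8.9→10.9 and rate 2.9→5.9.
Posterior mean = shape/rate = 10.9/5.9 = 1.847.

Posterior: Gamma(shape=10.9, rate=5.9); mean ≈ 1.847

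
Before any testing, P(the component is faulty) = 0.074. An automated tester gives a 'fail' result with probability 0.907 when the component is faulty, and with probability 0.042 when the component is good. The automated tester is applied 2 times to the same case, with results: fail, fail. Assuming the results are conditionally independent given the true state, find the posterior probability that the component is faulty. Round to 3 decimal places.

With H the event that the component is faulty, the joint likelihood of the observed sequence is P(data|H) = 0.907·0.907 = 0.82265 and P(data|¬H) = 0.042·0.042 = 0.0017640.
Bayes: P(H|data) = 0.074·0.82265 / (0.074·0.82265 + 0.926·0.0017640) = 0.060876/0.062509 = 0.9739.

Posterior P(H) ≈ 0.974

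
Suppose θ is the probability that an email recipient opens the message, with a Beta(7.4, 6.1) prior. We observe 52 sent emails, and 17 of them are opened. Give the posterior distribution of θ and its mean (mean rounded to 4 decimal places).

The binomial likelihood is conjugate to the Beta prior: with 17 successes and 35 failures, the posterior is Beta(7.4+17, 6.1+35) = Beta(24.4, 41.1).
Posterior mean = α/(α+β) = 24.4/65.5 = 0.3725.

Posterior: Beta(24.4, 41.1); mean ≈ 0.3725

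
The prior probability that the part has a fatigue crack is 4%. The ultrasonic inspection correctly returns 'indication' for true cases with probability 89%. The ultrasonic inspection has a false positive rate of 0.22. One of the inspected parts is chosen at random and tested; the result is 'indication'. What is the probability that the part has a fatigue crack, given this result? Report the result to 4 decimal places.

Write H for 'the part has a fatigue crack'. Prior odds H:¬H = 0.04/0.96 = 0.041667. For the 'indication' outcome, the likelihood ratio is 0.89/0.22 = 4.0455.
Posterior odds = 0.041667 × 4.0455 = 0.16856, so P(H|E) = 0.16856/(1+0.16856) = 0.1442.

P(H | E) ≈ 0.1442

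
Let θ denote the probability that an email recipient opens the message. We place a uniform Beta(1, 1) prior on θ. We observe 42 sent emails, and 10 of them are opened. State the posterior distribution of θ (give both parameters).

Observing 10 successes and 32 failures updates Beta(1, 1) by adding the success and failure counts to the two shape parameters: α = 1+10 = 11, β = 1+32 = 33.

Posterior: Beta(11, 33)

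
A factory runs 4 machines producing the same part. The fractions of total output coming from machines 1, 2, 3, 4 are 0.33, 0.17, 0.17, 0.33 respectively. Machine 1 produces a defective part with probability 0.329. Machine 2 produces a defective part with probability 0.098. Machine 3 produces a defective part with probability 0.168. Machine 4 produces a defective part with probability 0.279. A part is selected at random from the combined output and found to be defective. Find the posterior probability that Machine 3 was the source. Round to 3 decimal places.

Posterior probability ≈ 0.116

P(defective|M1) = 0.329; P(defective|M2) = 0.098; P(defective|M3) = 0.168; P(defective|M4) = 0.279.
Prior × likelihood for each source: 0.33·0.329=0.1086, 0.17·0.098=0.01666, 0.17·0.168=0.02856, 0.33·0.279=0.09207. Summing gives P(defective) = 0.24586.
P(Machine 3 | defective) = 0.02856 / 0.24586 = 0.116.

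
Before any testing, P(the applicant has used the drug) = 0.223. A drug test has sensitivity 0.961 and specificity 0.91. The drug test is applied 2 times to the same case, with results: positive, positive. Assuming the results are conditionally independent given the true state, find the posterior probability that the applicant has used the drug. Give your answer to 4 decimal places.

Let H be the event that the applicant has used the drug; start with P(H) = 0.223. P('positive'|H) = 0.961, P('positive'|¬H) = 0.09.
Update on result 1 ('positive'): P(H) ← 0.961·0.2230 / (0.961·0.2230 + 0.09·0.7770) = 0.21430/0.28423 = 0.7540.
Update on result 2 ('positive'): P(H) ← 0.961·0.7540 / (0.961·0.7540 + 0.09·0.2460) = 0.72456/0.74671 = 0.9703.

Posterior P(H) ≈ 0.9703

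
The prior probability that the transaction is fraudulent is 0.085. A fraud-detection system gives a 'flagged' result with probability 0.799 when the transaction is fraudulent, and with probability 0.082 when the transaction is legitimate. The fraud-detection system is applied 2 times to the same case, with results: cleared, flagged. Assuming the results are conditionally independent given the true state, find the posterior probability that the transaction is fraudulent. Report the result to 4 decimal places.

Posterior P(H) ≈ 0.1654

With H the event that the transaction is fraudulent, the joint likelihood of the observed sequence is P(data|H) = 0.201·0.799 = 0.16060 and P(data|¬H) = 0.918·0.082 = 0.075276.
Bayes: P(H|data) = 0.085·0.16060 / (0.085·0.16060 + 0.915·0.075276) = 0.013651/0.082528 = 0.1654.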